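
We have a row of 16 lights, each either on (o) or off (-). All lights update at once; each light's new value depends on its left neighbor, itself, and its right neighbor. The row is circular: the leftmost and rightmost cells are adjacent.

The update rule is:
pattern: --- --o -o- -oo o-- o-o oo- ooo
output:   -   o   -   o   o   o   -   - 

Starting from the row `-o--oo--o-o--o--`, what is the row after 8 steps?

o-ooo-oo-o-oo-o-
-oo--oo-o-oo-o-o
oo-ooo-o-oo-o-o-
o-oo--o-oo-o-o-o
-oo-oo-oo-o-o-oo
oo-oo-oo-o-o-oo-
o-oo-oo-o-o-oo-o
-oo-oo-o-o-oo-oo

-oo-oo-o-o-oo-oo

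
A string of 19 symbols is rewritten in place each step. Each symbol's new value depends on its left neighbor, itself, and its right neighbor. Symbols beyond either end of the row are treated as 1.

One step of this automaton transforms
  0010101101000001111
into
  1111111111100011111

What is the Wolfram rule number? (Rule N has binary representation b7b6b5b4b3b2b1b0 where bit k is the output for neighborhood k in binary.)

position 16: 111 → 1  (bit 7 = 1)
position 7: 110 → 1  (bit 6 = 1)
position 3: 101 → 1  (bit 5 = 1)
position 0: 100 → 1  (bit 4 = 1)
position 6: 011 → 1  (bit 3 = 1)
position 2: 010 → 1  (bit 2 = 1)
position 1: 001 → 1  (bit 1 = 1)
position 11: 000 → 0  (bit 0 = 0)
bits b7..b0 = 11111110 = 254

254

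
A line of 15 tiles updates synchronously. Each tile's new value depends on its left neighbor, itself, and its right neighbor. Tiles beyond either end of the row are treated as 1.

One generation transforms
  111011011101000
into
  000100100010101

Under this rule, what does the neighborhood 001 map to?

At position 14 the neighborhood is 001; the next row has 1 there.

1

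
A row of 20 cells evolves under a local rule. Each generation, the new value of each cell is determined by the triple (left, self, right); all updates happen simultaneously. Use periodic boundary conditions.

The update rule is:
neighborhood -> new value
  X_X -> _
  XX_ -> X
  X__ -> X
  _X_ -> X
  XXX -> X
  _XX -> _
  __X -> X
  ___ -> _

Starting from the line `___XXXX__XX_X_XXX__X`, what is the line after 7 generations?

_XXXX_X__XX__XX__XX_

generation 1: X_X_XXXXX_X_X__XXXXX
generation 2: X_X__XXXX_X_XXX_XXXX
generation 3: X_XXX_XXX_X__XX__XXX
generation 4: X__XX__XX_XXX_XXX_XX
generation 5: XXX_XXX_X__XX__XX__X
generation 6: XXX__XX_XXX_XXX_XXX_
generation 7: _XXXX_X__XX__XX__XX_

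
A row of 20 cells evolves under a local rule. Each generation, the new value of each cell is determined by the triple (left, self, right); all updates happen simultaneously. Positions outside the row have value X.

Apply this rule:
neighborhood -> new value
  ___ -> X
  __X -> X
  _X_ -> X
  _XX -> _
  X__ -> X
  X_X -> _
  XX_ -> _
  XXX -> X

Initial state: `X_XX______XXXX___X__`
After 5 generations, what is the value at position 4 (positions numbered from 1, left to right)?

_

____XXXXXX_XX_XXXXXX
XXXX_XXXX______XXXXX
XXX___XX_XXXXXX_XXXX
XX_XXX____XXXX___XXX
X___X_XXXX_XX_XXX_XX
position 4 holds _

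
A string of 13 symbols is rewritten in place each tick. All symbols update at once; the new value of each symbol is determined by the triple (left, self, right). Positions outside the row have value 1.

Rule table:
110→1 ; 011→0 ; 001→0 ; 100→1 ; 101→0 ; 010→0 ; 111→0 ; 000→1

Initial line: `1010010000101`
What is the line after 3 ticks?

tick 1: 1001001110000
tick 2: 1100100011110
tick 3: 0110011000010

0110011000010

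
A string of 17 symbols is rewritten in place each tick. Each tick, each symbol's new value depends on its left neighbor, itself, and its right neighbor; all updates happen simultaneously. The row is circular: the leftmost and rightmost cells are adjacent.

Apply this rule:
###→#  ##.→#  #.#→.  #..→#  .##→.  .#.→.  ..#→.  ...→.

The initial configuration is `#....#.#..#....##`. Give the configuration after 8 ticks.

.#....###......#.

tick 1: ##......#..#....#
tick 2: ###......#..#....
tick 3: .###......#..#...
tick 4: ..###......#..#..
tick 5: ...###......#..#.
tick 6: ....###......#..#
tick 7: #....###......#..
tick 8: .#....###......#.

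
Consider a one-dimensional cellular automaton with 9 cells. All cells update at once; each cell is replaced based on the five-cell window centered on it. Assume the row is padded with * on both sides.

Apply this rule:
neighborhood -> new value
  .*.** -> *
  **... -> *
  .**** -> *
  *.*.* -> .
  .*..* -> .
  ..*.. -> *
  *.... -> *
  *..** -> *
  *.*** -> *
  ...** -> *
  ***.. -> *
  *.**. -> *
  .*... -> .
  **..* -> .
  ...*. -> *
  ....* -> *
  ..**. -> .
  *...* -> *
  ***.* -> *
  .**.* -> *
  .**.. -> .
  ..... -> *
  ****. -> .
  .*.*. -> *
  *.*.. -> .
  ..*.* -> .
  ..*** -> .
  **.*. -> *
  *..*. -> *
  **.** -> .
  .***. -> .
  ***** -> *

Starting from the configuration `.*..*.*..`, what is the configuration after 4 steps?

.**..*.**

step 1: *..*.*..*
step 2: *.*.*..*.
step 3: **.*..*.*
step 4: .**..*.**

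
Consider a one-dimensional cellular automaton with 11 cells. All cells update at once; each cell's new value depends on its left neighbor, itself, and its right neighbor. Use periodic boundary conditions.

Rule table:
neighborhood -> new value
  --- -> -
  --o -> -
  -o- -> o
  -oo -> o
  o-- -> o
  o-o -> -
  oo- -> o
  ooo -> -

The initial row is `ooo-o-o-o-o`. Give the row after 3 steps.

o-o-o-o-o-o

step 1: --o-o-o-o-o
step 2: o-o-o-o-o-o
step 3: o-o-o-o-o-o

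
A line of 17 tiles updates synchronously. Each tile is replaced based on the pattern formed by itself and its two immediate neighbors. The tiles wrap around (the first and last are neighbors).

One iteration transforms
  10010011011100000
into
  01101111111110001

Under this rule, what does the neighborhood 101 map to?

At position 8 the neighborhood is 101; the next row has 1 there.

1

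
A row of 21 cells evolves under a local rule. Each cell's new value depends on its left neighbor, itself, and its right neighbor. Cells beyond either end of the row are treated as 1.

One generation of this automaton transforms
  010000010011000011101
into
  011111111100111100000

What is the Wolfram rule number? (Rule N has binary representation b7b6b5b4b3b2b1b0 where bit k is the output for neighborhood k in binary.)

23

position 17: 111 → 0  (bit 7 = 0)
position 11: 110 → 0  (bit 6 = 0)
position 0: 101 → 0  (bit 5 = 0)
position 2: 100 → 1  (bit 4 = 1)
position 10: 011 → 0  (bit 3 = 0)
position 1: 010 → 1  (bit 2 = 1)
position 6: 001 → 1  (bit 1 = 1)
position 3: 000 → 1  (bit 0 = 1)
bits b7..b0 = 00010111 = 23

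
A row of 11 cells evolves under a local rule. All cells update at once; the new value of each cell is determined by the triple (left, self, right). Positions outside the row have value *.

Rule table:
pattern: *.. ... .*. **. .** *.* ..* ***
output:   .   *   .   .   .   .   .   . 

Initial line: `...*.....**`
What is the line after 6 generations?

...*.....*.

.*...***...
...*.....*.
.*...***...  (repeats generation 1; period 2)
generation 6: ...*.....*.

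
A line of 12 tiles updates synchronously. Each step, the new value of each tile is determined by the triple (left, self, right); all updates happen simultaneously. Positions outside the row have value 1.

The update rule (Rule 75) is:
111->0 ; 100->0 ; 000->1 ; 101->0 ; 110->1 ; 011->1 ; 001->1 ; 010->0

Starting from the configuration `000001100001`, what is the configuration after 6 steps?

011111101111
010000101000
000111000011
011101011110
010100010010
000001100100

000001100100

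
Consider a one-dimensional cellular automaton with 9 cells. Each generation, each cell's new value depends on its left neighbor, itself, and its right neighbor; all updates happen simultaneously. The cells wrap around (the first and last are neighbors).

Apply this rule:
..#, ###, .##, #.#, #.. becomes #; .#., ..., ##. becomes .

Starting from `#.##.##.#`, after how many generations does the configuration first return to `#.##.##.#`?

3

.##.##.##
##.##.##.
#.##.##.#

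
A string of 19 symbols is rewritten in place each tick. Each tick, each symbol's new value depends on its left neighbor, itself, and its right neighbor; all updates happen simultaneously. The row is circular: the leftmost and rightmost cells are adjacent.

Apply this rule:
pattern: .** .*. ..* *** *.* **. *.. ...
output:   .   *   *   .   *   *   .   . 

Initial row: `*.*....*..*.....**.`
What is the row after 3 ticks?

***...**.**....*.**
..*..*.**.*...***..
.**.***.***..*..*..

.**.***.***..*..*..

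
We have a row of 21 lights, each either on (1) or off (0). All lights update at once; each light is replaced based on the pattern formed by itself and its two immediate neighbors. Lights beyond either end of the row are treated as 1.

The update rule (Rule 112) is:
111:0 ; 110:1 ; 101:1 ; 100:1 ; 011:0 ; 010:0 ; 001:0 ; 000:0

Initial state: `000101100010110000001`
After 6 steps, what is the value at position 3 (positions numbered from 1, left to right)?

1

step 1: 100010110001011000000
step 2: 110001011000101100000
step 3: 011000101100010110000
step 4: 101100010110001011000
step 5: 110110001011000101100
step 6: 011011000101100010110
position 3 holds 1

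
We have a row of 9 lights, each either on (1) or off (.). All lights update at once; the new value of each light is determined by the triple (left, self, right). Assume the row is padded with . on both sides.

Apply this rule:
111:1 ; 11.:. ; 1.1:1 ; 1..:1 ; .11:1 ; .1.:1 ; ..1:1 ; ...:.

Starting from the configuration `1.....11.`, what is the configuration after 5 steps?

111.11.11

step 1: 11...11.1
step 2: 1.1.11.11
step 3: 11111.11.
step 4: 1111.11.1
step 5: 111.11.11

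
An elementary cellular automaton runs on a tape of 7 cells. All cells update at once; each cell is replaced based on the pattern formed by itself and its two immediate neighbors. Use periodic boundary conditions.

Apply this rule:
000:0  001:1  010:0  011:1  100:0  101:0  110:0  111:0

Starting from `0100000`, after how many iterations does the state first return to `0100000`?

7

iteration 1: 1000000
iteration 2: 0000001
iteration 3: 0000010
iteration 4: 0000100
iteration 5: 0001000
iteration 6: 0010000
iteration 7: 0100000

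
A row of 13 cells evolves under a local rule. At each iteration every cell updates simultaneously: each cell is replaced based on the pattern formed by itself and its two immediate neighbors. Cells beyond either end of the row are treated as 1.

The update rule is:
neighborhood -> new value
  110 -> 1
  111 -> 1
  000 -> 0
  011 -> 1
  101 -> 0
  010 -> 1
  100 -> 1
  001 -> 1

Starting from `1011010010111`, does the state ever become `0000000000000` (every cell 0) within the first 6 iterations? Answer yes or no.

1011011110111
1011011110111  (fixed point — unchanged through iteration 6)
iteration 6 is 1011011110111, still not uniform 0

no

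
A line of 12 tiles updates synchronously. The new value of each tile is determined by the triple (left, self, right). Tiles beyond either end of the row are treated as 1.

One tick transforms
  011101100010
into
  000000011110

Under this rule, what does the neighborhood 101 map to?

0

At position 0 the neighborhood is 101; the next row has 0 there.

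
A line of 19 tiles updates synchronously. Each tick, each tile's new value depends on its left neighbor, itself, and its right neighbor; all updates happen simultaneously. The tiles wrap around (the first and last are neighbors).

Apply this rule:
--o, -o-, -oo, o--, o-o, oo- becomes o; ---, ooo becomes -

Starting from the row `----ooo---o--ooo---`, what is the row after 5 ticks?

---oo-oo-ooooo-oo--
--oooooooo---ooooo-
-oo------oo-oo---oo
oooo----ooooooo-ooo
---oo--oo-----ooo--

---oo--oo-----ooo--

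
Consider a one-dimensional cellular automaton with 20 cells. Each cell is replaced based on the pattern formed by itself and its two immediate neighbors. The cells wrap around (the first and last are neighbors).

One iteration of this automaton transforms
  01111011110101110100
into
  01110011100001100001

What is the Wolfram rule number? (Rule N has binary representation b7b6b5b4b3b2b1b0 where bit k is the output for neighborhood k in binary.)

137

position 2: 111 → 1  (bit 7 = 1)
position 4: 110 → 0  (bit 6 = 0)
position 5: 101 → 0  (bit 5 = 0)
position 18: 100 → 0  (bit 4 = 0)
position 1: 011 → 1  (bit 3 = 1)
position 11: 010 → 0  (bit 2 = 0)
position 0: 001 → 0  (bit 1 = 0)
position 19: 000 → 1  (bit 0 = 1)
bits b7..b0 = 10001001 = 137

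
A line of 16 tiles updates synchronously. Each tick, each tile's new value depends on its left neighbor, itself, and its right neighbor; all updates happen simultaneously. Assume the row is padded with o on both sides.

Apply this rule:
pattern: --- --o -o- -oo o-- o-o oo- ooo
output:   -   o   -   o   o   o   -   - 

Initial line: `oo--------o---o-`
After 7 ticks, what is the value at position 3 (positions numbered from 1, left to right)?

--o------o-o-o-o
oo-o----o-o-o-oo
--o-o--o-o-o-oo-
oo-o-oo-o-o-oo-o
--o-oo-o-o-oo-oo
oo-oo-o-o-oo-oo-
--oo-o-o-oo-oo-o
position 3 holds o

o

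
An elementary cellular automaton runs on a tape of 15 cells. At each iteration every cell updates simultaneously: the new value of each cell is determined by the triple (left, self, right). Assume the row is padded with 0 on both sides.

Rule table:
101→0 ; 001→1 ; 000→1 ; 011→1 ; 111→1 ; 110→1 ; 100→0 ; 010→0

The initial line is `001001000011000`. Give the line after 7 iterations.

110111111111011

110010011111011
110100111111011
110001111111011
110111111111011
110111111111011  (fixed point — unchanged through iteration 7)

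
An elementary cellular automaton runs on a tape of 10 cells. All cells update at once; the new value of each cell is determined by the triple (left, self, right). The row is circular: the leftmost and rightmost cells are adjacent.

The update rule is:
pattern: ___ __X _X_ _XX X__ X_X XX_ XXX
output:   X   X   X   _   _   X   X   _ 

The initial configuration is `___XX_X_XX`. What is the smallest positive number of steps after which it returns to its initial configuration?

step 1: _XX_XXXX_X
step 2: X_XX___XXX
step 3: XX_X_XX___
step 4: _XXXX_X_XX
step 5: X___XXXX_X
step 6: X_XX___XX_
step 7: XX_X_XX_XX
step 8: _XXXX_XX__
step 9: X___XX_X_X
step 10: X_XX_XXXX_
step 11: XX_XX___XX
step 12: _XX_X_XX__
step 13: X_XXXX_X_X
step 14: XX___XXXX_
step 15: _X_XX___XX
step 16: XXX_X_XX_X
step 17: __XXXX_XX_
step 18: XX___XX_X_
step 19: _X_XX_XXXX
step 20: XXX_XX___X
step 21: __XX_X_XX_
step 22: XX_XXXX_X_
step 23: _XX___XXXX
step 24: X_X_XX___X
step 25: XXXX_X_XX_
step 26: ___XXXX_XX
step 27: _XX___XX_X
step 28: X_X_XX_XXX
step 29: XXXX_XX___
step 30: ___XX_X_XX

30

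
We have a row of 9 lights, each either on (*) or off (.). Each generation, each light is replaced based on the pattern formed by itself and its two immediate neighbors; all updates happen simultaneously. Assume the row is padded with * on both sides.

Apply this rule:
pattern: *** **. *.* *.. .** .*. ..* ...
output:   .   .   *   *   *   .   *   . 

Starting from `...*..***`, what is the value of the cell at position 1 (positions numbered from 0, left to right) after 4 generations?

*

generation 1: *.*.***..
generation 2: .*.**..**
generation 3: *.**.***.
generation 4: .**.**..*
position 1 holds *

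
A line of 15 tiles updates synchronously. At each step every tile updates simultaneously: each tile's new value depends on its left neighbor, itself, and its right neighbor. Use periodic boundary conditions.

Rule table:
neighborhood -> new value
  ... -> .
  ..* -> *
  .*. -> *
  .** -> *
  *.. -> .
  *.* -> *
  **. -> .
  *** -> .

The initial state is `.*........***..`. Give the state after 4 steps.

......**....**.

**.......**....
*.......**....*
.......**....**
......**....**.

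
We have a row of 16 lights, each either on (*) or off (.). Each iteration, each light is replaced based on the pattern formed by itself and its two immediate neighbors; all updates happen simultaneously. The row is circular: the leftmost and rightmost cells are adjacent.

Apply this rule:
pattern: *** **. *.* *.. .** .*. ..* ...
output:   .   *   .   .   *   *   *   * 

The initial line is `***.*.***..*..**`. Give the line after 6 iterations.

..*.*.*.*.**.**.
***.*.*.*.**.**.
*.*.*.*.*.**.**.
*.*.*.*.*.**.**.  (fixed point — unchanged through iteration 6)

*.*.*.*.*.**.**.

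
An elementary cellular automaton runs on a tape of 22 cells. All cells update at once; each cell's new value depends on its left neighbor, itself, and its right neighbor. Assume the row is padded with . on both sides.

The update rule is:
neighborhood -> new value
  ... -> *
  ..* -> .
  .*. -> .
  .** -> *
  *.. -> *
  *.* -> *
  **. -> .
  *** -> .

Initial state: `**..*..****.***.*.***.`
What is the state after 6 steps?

*.*..*.*...**..*.**..*
.*.*..*.**.*.*..**.*..
..*.*..**.*.*.*.*.*.**
*..*.*.*.*.*.*.*.*.**.
.*..*.*.*.*.*.*.*.**.*
..*..*.*.*.*.*.*.**.*.

..*..*.*.*.*.*.*.**.*.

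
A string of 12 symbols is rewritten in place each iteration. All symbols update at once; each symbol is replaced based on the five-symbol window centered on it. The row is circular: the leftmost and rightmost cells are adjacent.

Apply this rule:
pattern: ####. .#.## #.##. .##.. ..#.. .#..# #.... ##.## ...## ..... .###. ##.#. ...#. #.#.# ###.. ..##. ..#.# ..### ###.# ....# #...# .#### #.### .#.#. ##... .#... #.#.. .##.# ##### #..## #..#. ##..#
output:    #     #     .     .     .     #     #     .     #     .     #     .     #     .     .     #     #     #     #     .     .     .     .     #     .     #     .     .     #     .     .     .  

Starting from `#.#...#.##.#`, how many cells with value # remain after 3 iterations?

7

iteration 1: ...#.###....
iteration 2: ..###.#..#..
iteration 3: .####..#..##
count of #: 7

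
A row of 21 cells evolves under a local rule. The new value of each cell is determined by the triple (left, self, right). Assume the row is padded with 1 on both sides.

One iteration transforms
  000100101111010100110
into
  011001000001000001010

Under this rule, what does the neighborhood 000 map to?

1

At position 1 the neighborhood is 000; the next row has 1 there.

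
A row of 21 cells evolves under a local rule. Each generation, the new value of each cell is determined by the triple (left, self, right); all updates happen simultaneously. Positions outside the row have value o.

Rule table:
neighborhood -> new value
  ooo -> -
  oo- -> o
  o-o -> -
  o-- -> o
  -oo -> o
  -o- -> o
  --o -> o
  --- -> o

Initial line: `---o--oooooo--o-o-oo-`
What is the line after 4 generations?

ooooooo----oooo-o-oo-
------oooooo--o-o-oo-
ooooooo----oooo-o-oo-  (repeats generation 1; period 2)
generation 4: ------oooooo--o-o-oo-

------oooooo--o-o-oo-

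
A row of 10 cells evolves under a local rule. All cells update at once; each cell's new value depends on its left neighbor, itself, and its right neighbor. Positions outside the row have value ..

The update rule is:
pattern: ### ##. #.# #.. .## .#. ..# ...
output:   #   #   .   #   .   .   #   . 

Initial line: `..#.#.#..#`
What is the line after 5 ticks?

.#.#.#...#

.#.....##.
#.#...#.##
...#.#...#
..#...#.#.
.#.#.#...#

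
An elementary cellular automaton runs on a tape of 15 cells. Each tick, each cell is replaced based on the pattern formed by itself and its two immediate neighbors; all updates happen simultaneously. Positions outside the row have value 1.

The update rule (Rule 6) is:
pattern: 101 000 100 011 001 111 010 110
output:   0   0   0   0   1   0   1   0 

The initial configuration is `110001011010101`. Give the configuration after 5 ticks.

000011000010100
000100000110101
001100001000100
010000011001101
010000100010000

010000100010000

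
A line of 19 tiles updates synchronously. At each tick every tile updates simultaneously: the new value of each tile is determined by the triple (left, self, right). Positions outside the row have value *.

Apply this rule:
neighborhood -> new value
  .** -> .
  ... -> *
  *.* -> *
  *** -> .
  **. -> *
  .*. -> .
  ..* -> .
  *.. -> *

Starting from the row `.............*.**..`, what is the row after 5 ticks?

************..*.**.
...........**..*.**
**********..**..*..
.........**..**..*.
********..**..**..*

********..**..**..*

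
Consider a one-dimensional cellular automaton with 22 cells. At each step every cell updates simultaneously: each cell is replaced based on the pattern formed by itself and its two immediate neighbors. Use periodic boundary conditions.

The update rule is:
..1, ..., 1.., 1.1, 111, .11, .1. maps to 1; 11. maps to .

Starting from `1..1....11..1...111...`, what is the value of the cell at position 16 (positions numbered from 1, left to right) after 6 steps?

1

111111111.11111111.111
11111111.11111111.1111
1111111.11111111.11111
111111.11111111.111111
11111.11111111.1111111
1111.11111111.11111111
position 16 holds 1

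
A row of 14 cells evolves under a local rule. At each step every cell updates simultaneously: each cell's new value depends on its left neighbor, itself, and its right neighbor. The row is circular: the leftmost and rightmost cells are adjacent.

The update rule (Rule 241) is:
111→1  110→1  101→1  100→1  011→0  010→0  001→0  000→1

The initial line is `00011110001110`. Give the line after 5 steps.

11001111100111
11100111110011
11110011111001
11111001111100
01111100111110

01111100111110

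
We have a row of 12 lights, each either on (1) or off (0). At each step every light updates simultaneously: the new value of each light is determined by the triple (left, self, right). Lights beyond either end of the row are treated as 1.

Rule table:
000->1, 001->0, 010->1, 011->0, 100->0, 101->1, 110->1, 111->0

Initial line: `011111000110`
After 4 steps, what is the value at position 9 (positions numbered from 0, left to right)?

100001010011
101101110000
110110010110
011010011011
position 9 holds 0

0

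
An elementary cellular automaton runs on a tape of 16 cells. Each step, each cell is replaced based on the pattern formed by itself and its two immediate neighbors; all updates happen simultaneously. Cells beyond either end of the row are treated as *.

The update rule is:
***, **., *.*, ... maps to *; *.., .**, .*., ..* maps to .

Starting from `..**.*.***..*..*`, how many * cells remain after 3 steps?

...**.*.**......
.*..**.*.*.****.
*....**.*.*.****
count of *: 9

9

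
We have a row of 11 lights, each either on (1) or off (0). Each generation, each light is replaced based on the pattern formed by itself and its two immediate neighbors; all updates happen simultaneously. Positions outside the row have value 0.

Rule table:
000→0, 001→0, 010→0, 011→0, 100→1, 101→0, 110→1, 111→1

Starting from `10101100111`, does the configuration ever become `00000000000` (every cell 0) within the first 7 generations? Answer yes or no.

yes

generation 1: 00000110011
generation 2: 00000011001
generation 3: 00000001100
generation 4: 00000000110
generation 5: 00000000011
generation 6: 00000000001
generation 7: 00000000000
all cells are 0 at generation 7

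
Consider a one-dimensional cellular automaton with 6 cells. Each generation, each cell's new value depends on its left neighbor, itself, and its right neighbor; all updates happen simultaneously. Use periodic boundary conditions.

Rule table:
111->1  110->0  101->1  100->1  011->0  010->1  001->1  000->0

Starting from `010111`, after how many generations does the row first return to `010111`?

generation 1: 111010
generation 2: 010111

2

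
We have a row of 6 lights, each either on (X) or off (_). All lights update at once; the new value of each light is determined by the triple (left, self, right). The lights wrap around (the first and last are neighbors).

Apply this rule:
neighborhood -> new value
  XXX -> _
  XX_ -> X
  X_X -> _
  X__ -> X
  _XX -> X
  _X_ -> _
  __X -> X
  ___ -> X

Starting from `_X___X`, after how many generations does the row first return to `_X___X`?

6

generation 1: __XXX_
generation 2: XXX_XX
generation 3: __X_X_
generation 4: XX___X
generation 5: _XXXXX
generation 6: _X___X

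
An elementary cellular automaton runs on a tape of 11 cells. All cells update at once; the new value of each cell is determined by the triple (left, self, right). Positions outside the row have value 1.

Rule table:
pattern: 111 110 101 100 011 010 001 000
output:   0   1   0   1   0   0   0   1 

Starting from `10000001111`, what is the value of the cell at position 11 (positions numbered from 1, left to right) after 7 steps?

0

11111100000
00000111110
11110000010
00011111000
11000001110
01111100010
00000111000
position 11 holds 0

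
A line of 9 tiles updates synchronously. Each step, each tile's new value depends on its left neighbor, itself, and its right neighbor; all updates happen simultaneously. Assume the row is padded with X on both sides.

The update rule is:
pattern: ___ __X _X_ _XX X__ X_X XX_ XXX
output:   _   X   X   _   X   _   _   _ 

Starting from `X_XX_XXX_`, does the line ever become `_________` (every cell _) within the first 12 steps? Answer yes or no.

_________
all cells are _ at step 1

yes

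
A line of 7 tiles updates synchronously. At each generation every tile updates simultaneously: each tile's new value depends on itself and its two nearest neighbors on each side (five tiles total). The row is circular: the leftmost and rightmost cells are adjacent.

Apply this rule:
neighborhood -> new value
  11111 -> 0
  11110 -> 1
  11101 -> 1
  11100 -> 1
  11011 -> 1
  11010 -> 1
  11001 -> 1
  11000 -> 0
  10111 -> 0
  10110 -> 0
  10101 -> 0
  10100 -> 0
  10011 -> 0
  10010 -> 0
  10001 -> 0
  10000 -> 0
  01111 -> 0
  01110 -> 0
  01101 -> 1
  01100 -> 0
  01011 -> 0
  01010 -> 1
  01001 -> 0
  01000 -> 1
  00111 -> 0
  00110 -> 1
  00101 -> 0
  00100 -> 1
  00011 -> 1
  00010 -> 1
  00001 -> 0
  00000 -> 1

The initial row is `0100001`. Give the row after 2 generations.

1010010
0100001

0100001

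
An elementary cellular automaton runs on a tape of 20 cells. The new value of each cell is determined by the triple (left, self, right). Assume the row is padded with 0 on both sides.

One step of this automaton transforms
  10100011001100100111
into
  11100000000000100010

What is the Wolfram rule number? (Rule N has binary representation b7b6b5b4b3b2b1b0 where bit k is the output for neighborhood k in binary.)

164

position 18: 111 → 1  (bit 7 = 1)
position 7: 110 → 0  (bit 6 = 0)
position 1: 101 → 1  (bit 5 = 1)
position 3: 100 → 0  (bit 4 = 0)
position 6: 011 → 0  (bit 3 = 0)
position 0: 010 → 1  (bit 2 = 1)
position 5: 001 → 0  (bit 1 = 0)
position 4: 000 → 0  (bit 0 = 0)
bits b7..b0 = 10100100 = 164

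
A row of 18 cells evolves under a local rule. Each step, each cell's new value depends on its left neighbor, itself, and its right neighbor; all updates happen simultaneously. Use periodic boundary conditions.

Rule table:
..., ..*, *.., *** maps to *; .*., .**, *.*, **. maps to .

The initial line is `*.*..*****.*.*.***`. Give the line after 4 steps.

...**.***.......**
***....*.*******..
.*.****...*****.**
....**.***.***....

....**.***.***....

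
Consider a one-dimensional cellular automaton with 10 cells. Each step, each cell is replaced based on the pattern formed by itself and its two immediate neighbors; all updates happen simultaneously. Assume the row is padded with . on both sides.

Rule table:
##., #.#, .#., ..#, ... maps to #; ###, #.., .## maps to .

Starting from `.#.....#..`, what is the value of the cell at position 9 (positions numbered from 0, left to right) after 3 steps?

##.#####.#
.##....###
#.#.###..#
position 9 holds #

#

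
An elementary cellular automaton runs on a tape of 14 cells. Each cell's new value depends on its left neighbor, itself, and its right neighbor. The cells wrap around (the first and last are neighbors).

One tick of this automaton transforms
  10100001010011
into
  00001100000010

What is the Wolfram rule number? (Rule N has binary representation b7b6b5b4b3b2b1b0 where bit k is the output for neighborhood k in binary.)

9

position 13: 111 → 0  (bit 7 = 0)
position 0: 110 → 0  (bit 6 = 0)
position 1: 101 → 0  (bit 5 = 0)
position 3: 100 → 0  (bit 4 = 0)
position 12: 011 → 1  (bit 3 = 1)
position 2: 010 → 0  (bit 2 = 0)
position 6: 001 → 0  (bit 1 = 0)
position 4: 000 → 1  (bit 0 = 1)
bits b7..b0 = 00001001 = 9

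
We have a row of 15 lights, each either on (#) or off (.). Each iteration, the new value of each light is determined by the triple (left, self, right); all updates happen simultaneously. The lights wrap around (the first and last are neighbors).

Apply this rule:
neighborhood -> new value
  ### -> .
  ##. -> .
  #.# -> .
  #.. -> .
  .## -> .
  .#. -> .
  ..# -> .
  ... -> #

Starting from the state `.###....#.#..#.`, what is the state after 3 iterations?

.....##........

iteration 1: .....##........
iteration 2: ####....#######
iteration 3: .....##........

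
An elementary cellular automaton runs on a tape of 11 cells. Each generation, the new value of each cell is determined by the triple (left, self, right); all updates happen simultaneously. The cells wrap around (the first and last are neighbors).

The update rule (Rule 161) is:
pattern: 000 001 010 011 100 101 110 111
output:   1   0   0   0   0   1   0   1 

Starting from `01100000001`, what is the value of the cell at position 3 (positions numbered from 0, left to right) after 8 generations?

0

10001111100
00100111000
10000010011
00111000001
00010011100
11000001001
10011100000
00001001110
position 3 holds 0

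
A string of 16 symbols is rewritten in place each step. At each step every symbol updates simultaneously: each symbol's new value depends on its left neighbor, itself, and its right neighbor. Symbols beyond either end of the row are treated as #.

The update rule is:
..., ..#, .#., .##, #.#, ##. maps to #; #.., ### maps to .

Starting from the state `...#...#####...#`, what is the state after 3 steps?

.###.###...#.###
##.###.#.#####..
.###.#####...#.#

.###.#####...#.#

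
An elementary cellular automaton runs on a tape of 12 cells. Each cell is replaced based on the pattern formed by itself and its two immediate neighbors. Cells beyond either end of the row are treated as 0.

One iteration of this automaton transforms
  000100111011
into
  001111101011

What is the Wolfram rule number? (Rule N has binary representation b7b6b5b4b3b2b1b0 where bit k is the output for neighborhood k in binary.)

position 7: 111 → 0  (bit 7 = 0)
position 8: 110 → 1  (bit 6 = 1)
position 9: 101 → 0  (bit 5 = 0)
position 4: 100 → 1  (bit 4 = 1)
position 6: 011 → 1  (bit 3 = 1)
position 3: 010 → 1  (bit 2 = 1)
position 2: 001 → 1  (bit 1 = 1)
position 0: 000 → 0  (bit 0 = 0)
bits b7..b0 = 01011110 = 94

94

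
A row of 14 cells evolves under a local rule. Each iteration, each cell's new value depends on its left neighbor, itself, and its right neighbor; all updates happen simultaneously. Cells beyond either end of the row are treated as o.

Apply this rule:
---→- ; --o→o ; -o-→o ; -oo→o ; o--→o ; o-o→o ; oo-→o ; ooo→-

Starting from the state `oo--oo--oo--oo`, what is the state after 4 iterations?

iteration 1: -oooooooooooo-
iteration 2: oo----------oo
iteration 3: -oo--------oo-
iteration 4: oooo------oooo

oooo------oooo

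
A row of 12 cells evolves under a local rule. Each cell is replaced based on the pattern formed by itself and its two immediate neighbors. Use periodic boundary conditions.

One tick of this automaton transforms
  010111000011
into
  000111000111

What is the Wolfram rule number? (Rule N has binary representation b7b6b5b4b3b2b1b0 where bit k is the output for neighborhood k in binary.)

202

position 4: 111 → 1  (bit 7 = 1)
position 5: 110 → 1  (bit 6 = 1)
position 0: 101 → 0  (bit 5 = 0)
position 6: 100 → 0  (bit 4 = 0)
position 3: 011 → 1  (bit 3 = 1)
position 1: 010 → 0  (bit 2 = 0)
position 9: 001 → 1  (bit 1 = 1)
position 7: 000 → 0  (bit 0 = 0)
bits b7..b0 = 11001010 = 202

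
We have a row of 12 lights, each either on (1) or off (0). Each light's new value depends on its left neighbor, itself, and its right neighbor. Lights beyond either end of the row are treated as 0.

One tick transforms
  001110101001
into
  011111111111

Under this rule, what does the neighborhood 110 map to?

At position 4 the neighborhood is 110; the next row has 1 there.

1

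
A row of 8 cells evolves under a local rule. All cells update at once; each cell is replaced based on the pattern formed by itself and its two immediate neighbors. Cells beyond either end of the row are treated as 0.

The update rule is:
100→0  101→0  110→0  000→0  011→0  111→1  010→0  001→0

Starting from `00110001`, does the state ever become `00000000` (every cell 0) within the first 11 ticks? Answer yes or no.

tick 1: 00000000
all cells are 0 at tick 1

yes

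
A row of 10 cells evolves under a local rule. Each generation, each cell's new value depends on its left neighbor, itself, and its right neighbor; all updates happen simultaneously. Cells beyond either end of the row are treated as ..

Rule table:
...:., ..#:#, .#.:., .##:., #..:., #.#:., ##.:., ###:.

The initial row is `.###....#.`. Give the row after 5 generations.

...#......

generation 1: #......#..
generation 2: ......#...
generation 3: .....#....
generation 4: ....#.....
generation 5: ...#......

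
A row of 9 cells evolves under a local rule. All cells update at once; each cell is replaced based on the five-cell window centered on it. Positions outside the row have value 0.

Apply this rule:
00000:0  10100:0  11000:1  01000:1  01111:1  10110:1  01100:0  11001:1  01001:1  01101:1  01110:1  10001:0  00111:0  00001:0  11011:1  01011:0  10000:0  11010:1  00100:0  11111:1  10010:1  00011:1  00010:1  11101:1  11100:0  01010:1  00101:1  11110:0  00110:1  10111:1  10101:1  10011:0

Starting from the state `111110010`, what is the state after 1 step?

011001101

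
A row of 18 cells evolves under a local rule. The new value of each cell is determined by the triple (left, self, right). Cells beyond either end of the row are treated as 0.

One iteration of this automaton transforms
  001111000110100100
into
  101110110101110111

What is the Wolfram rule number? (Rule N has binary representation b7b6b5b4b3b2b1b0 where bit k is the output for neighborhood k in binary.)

189

position 3: 111 → 1  (bit 7 = 1)
position 5: 110 → 0  (bit 6 = 0)
position 11: 101 → 1  (bit 5 = 1)
position 6: 100 → 1  (bit 4 = 1)
position 2: 011 → 1  (bit 3 = 1)
position 12: 010 → 1  (bit 2 = 1)
position 1: 001 → 0  (bit 1 = 0)
position 0: 000 → 1  (bit 0 = 1)
bits b7..b0 = 10111101 = 189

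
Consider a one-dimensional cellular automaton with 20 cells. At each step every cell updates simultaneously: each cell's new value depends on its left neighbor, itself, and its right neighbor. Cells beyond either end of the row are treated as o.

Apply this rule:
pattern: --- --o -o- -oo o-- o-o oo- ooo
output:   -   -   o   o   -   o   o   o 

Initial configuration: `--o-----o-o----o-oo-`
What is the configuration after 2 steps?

--o-----ooo----ooooo

--o-----ooo----ooooo
--o-----ooo----ooooo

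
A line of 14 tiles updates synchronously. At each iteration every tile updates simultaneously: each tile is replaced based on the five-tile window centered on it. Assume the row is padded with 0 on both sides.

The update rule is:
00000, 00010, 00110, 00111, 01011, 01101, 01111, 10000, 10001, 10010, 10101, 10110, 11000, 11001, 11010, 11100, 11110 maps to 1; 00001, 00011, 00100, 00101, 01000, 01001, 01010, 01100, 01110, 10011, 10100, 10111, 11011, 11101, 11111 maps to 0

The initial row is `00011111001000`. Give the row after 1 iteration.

10011011110011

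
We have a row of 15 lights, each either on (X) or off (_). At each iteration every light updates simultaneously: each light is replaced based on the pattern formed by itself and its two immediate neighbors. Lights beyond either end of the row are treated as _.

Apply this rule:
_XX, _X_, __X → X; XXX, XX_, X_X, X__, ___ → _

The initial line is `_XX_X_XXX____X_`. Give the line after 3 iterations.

X_XX__X___XX___

XX__X_X_____XX_
X__XX_X____XX__
X_XX__X___XX___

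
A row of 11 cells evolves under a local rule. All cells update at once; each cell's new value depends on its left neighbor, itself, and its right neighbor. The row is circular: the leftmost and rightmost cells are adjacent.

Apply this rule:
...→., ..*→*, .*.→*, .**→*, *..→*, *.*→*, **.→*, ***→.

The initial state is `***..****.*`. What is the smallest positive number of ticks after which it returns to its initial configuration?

..****..***
***..****.*

2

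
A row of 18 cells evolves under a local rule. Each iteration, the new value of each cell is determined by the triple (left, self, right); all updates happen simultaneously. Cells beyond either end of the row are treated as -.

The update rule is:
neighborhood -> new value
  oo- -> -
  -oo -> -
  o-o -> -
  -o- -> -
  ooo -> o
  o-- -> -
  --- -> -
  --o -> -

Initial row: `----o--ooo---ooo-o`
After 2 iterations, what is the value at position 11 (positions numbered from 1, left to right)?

--------o-----o---
------------------
position 11 holds -

-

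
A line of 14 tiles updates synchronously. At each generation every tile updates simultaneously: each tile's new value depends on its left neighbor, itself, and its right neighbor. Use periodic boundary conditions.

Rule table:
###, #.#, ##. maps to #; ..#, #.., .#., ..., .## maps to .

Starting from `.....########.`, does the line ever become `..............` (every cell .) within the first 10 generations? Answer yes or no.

yes

......#######.
.......######.
........#####.
.........####.
..........###.
...........##.
............#.
..............
all cells are . at generation 8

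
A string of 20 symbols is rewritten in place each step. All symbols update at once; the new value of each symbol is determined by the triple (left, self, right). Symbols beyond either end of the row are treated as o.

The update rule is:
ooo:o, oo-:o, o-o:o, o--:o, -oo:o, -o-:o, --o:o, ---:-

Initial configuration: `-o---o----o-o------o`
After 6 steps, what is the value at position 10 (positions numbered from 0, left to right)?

o

ooo-ooo--ooooo----oo
ooooooooooooooo--ooo
oooooooooooooooooooo
oooooooooooooooooooo  (fixed point — unchanged through step 6)
position 10 holds o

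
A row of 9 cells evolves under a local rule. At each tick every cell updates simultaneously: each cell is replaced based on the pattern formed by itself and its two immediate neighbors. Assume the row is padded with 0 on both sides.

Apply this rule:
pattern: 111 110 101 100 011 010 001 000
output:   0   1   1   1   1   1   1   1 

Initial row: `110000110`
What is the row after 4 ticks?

100000001

111111111
100000001
111111111  (repeats tick 1; period 2)
tick 4: 100000001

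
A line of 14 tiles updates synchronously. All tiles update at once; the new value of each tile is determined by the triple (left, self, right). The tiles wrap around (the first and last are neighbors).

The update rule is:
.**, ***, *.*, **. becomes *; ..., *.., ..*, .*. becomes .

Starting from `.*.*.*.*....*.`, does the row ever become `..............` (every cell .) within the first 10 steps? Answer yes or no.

..*.*.*.......
...*.*........
....*.........
..............
all cells are . at step 4

yes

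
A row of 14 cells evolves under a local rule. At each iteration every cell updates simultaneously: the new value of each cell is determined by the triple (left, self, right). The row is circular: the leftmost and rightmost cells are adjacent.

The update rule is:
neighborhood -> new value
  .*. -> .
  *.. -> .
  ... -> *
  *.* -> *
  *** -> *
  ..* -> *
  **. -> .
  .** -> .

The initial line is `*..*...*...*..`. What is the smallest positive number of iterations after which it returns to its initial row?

..*..**..**..*
.*..*...*...*.
*..*..**..**..
..*..*...*...*
.*..*..**..**.
*..*..*...*...
..*..*..**..**
.*..*..*...*..
*..*..*..**..*
..*..*..*...*.
**..*..*..**..
...*..*..*...*
.**..*..*..**.
*...*..*..*...
..**..*..*..**
.*...*..*..*..
*..**..*..*..*
..*...*..*..*.
**..**..*..*..
...*...*..*..*
.**..**..*..*.
*...*...*..*..
..**..**..*..*
.*...*...*..*.
*..**..**..*..
..*...*...*..*
.*..**..**..*.
*..*...*...*..

28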